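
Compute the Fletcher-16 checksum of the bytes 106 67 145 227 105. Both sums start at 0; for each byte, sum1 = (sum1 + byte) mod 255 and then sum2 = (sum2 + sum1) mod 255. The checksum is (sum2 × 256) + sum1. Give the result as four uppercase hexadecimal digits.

Running sums (mod 255):
  after byte 0 (106): sum1=106, sum2=106
  after byte 1 (67): sum1=173, sum2=24
  after byte 2 (145): sum1=63, sum2=87
  after byte 3 (227): sum1=35, sum2=122
  after byte 4 (105): sum1=140, sum2=7
Checksum = sum2·256 + sum1 = 7·256 + 140 = 1932 = 0x078C.

078C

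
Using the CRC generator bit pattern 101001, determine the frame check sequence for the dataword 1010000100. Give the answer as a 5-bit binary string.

Append 5 zeros: 101000010000000. Divide by 101001 (XOR where the leading bit is 1):
  pos 0: 101000 XOR 101001 = 000001
  pos 5: 101000 XOR 101001 = 000001
Remainder (last 5 bits) = 10000. This is the CRC / FCS.

10000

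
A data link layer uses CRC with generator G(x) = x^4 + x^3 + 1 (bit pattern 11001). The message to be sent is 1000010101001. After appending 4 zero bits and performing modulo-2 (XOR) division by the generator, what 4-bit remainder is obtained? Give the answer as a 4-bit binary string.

Append 4 zeros: 10000101010010000. Divide by 11001 (XOR where the leading bit is 1):
  pos 0: 10000 XOR 11001 = 01001
  pos 1: 10011 XOR 11001 = 01010
  pos 2: 10100 XOR 11001 = 01101
  pos 3: 11011 XOR 11001 = 00010
  pos 6: 10010 XOR 11001 = 01011
  pos 7: 10110 XOR 11001 = 01111
  pos 8: 11111 XOR 11001 = 00110
  pos 10: 11000 XOR 11001 = 00001
Remainder (last 4 bits) = 0100. This is the CRC / FCS.

0100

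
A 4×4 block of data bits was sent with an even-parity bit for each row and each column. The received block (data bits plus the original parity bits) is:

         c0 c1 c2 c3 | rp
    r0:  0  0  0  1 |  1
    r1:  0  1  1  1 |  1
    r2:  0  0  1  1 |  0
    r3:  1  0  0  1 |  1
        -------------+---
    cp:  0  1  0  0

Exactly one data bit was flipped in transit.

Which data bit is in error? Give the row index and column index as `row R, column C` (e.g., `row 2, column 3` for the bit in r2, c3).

Recompute each row's even parity and compare to rp:
  r0: data parity 1, sent rp 1 → ok
  r1: data parity 1, sent rp 1 → ok
  r2: data parity 0, sent rp 0 → ok
  r3: data parity 0, sent rp 1 → mismatch
Recompute each column's even parity and compare to cp:
  c0: data parity 1, sent cp 0 → mismatch
  c1: data parity 1, sent cp 1 → ok
  c2: data parity 0, sent cp 0 → ok
  c3: data parity 0, sent cp 0 → ok
Exactly one row (r3) and one column (c0) fail → the flipped bit is at their intersection.

row 3, column 0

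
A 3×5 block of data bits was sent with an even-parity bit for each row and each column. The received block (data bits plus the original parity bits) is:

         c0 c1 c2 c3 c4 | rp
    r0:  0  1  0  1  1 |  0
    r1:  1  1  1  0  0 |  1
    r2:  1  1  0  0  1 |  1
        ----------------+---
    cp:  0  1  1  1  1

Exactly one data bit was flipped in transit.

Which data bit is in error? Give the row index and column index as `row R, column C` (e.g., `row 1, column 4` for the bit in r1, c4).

Recompute each row's even parity and compare to rp:
  r0: data parity 1, sent rp 0 → mismatch
  r1: data parity 1, sent rp 1 → ok
  r2: data parity 1, sent rp 1 → ok
Recompute each column's even parity and compare to cp:
  c0: data parity 0, sent cp 0 → ok
  c1: data parity 1, sent cp 1 → ok
  c2: data parity 1, sent cp 1 → ok
  c3: data parity 1, sent cp 1 → ok
  c4: data parity 0, sent cp 1 → mismatch
Exactly one row (r0) and one column (c4) fail → the flipped bit is at their intersection.

row 0, column 4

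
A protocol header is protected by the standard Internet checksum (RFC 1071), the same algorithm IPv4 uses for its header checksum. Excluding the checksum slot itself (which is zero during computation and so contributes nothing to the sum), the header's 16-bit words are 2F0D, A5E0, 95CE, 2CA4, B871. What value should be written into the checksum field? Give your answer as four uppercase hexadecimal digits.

One's-complement addition (fold any carry out of bit 15 back into bit 0):
  0x2F0D + 0xA5E0 = 0x0D4ED
  0xD4ED + 0x95CE = 0x16ABB → wrap carry → 0x6ABC
  0x6ABC + 0x2CA4 = 0x09760
  0x9760 + 0xB871 = 0x14FD1 → wrap carry → 0x4FD2
One's-complement sum = 0x4FD2.
Checksum = ~0x4FD2 & 0xFFFF = 0xB02D.

B02D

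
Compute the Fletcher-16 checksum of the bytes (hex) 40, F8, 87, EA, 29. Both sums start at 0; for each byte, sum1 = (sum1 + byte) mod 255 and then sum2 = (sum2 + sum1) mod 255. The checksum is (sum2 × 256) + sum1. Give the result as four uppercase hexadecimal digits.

BAD4

Running sums (mod 255):
  after byte 0 (40): sum1=64, sum2=64
  after byte 1 (F8): sum1=57, sum2=121
  after byte 2 (87): sum1=192, sum2=58
  after byte 3 (EA): sum1=171, sum2=229
  after byte 4 (29): sum1=212, sum2=186
Checksum = sum2·256 + sum1 = 186·256 + 212 = 47828 = 0xBAD4.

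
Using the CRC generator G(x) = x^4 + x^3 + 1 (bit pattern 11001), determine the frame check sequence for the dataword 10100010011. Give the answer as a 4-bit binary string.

Append 4 zeros: 101000100110000. Divide by 11001 (XOR where the leading bit is 1):
  pos 0: 10100 XOR 11001 = 01101
  pos 1: 11010 XOR 11001 = 00011
  pos 4: 11100 XOR 11001 = 00101
  pos 6: 10111 XOR 11001 = 01110
  pos 7: 11100 XOR 11001 = 00101
  pos 9: 10100 XOR 11001 = 01101
  pos 10: 11010 XOR 11001 = 00011
Remainder (last 4 bits) = 0011. This is the CRC / FCS.

0011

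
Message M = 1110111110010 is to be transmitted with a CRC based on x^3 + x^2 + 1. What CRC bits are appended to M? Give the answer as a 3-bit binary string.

Append 3 zeros: 1110111110010000. Divide by 1101 (XOR where the leading bit is 1):
  pos 0: 1110 XOR 1101 = 0011
  pos 2: 1111 XOR 1101 = 0010
  pos 4: 1011 XOR 1101 = 0110
  pos 5: 1101 XOR 1101 = 0000
  pos 11: 1000 XOR 1101 = 0101
  pos 12: 1010 XOR 1101 = 0111
Remainder (last 3 bits) = 111. This is the CRC / FCS.

111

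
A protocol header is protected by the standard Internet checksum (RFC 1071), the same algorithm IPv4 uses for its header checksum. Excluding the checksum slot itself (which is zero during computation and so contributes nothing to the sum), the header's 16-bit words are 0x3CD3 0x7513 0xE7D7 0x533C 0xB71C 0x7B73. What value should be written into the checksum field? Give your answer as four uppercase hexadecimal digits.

E074

One's-complement addition (fold any carry out of bit 15 back into bit 0):
  0x3CD3 + 0x7513 = 0x0B1E6
  0xB1E6 + 0xE7D7 = 0x199BD → wrap carry → 0x99BE
  0x99BE + 0x533C = 0x0ECFA
  0xECFA + 0xB71C = 0x1A416 → wrap carry → 0xA417
  0xA417 + 0x7B73 = 0x11F8A → wrap carry → 0x1F8B
One's-complement sum = 0x1F8B.
Checksum = ~0x1F8B & 0xFFFF = 0xE074.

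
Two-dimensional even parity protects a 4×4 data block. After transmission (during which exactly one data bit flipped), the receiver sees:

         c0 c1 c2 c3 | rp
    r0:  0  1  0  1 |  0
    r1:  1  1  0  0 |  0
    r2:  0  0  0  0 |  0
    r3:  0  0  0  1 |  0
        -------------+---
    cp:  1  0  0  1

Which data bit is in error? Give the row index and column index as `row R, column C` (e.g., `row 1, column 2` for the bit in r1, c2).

Recompute each row's even parity and compare to rp:
  r0: data parity 0, sent rp 0 → ok
  r1: data parity 0, sent rp 0 → ok
  r2: data parity 0, sent rp 0 → ok
  r3: data parity 1, sent rp 0 → mismatch
Recompute each column's even parity and compare to cp:
  c0: data parity 1, sent cp 1 → ok
  c1: data parity 0, sent cp 0 → ok
  c2: data parity 0, sent cp 0 → ok
  c3: data parity 0, sent cp 1 → mismatch
Exactly one row (r3) and one column (c3) fail → the flipped bit is at their intersection.

row 3, column 3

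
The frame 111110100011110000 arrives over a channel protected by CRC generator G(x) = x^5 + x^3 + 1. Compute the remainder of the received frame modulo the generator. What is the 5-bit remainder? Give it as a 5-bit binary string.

Modulo-2 division of 111110100011110000 by 101001:
  pos 0: 111110 XOR 101001 = 010111
  pos 1: 101111 XOR 101001 = 000110
  pos 4: 110000 XOR 101001 = 011001
  pos 5: 110011 XOR 101001 = 011010
  pos 6: 110101 XOR 101001 = 011100
  pos 7: 111001 XOR 101001 = 010000
  pos 8: 100001 XOR 101001 = 001000
  pos 10: 100000 XOR 101001 = 001001
  pos 12: 100100 XOR 101001 = 001101
Remainder = 01101 (nonzero — an error is detected).

01101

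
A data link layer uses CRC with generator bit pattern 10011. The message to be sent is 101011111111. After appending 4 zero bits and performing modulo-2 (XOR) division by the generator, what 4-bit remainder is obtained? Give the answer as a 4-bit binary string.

1000

Append 4 zeros: 1010111111110000. Divide by 10011 (XOR where the leading bit is 1):
  pos 0: 10101 XOR 10011 = 00110
  pos 2: 11011 XOR 10011 = 01000
  pos 3: 10001 XOR 10011 = 00010
  pos 6: 10111 XOR 10011 = 00100
  pos 8: 10010 XOR 10011 = 00001
Remainder (last 4 bits) = 1000. This is the CRC / FCS.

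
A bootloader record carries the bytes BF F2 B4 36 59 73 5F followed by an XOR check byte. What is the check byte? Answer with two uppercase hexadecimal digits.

BA

XOR the bytes together:
  start with 0xBF
  0xBF ⊕ 0xF2 = 0x4D
  0x4D ⊕ 0xB4 = 0xF9
  0xF9 ⊕ 0x36 = 0xCF
  0xCF ⊕ 0x59 = 0x96
  0x96 ⊕ 0x73 = 0xE5
  0xE5 ⊕ 0x5F = 0xBA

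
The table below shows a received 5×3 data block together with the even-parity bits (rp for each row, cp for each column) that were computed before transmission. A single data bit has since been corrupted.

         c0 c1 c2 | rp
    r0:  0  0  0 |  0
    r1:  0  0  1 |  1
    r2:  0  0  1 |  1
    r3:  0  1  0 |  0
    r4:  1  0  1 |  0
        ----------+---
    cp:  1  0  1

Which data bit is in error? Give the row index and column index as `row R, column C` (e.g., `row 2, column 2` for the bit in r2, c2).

row 3, column 1

Recompute each row's even parity and compare to rp:
  r0: data parity 0, sent rp 0 → ok
  r1: data parity 1, sent rp 1 → ok
  r2: data parity 1, sent rp 1 → ok
  r3: data parity 1, sent rp 0 → mismatch
  r4: data parity 0, sent rp 0 → ok
Recompute each column's even parity and compare to cp:
  c0: data parity 1, sent cp 1 → ok
  c1: data parity 1, sent cp 0 → mismatch
  c2: data parity 1, sent cp 1 → ok
Exactly one row (r3) and one column (c1) fail → the flipped bit is at their intersection.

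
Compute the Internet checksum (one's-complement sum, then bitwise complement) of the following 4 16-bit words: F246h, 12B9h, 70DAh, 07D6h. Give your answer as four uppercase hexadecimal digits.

824F

One's-complement addition (fold any carry out of bit 15 back into bit 0):
  0xF246 + 0x12B9 = 0x104FF → wrap carry → 0x0500
  0x0500 + 0x70DA = 0x075DA
  0x75DA + 0x07D6 = 0x07DB0
One's-complement sum = 0x7DB0.
Checksum = ~0x7DB0 & 0xFFFF = 0x824F.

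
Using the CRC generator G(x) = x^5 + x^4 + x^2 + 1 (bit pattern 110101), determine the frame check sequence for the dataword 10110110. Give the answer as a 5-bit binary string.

10110

Append 5 zeros: 1011011000000. Divide by 110101 (XOR where the leading bit is 1):
  pos 0: 101101 XOR 110101 = 011000
  pos 1: 110001 XOR 110101 = 000100
  pos 4: 100000 XOR 110101 = 010101
  pos 5: 101010 XOR 110101 = 011111
  pos 6: 111110 XOR 110101 = 001011
Remainder (last 5 bits) = 10110. This is the CRC / FCS.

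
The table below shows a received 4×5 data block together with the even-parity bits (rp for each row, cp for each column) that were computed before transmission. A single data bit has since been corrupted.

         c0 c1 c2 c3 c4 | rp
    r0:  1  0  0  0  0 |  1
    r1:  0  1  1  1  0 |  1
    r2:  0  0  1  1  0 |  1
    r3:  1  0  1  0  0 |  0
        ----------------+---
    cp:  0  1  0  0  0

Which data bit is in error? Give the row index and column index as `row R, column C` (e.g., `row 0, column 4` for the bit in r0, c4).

row 2, column 2

Recompute each row's even parity and compare to rp:
  r0: data parity 1, sent rp 1 → ok
  r1: data parity 1, sent rp 1 → ok
  r2: data parity 0, sent rp 1 → mismatch
  r3: data parity 0, sent rp 0 → ok
Recompute each column's even parity and compare to cp:
  c0: data parity 0, sent cp 0 → ok
  c1: data parity 1, sent cp 1 → ok
  c2: data parity 1, sent cp 0 → mismatch
  c3: data parity 0, sent cp 0 → ok
  c4: data parity 0, sent cp 0 → ok
Exactly one row (r2) and one column (c2) fail → the flipped bit is at their intersection.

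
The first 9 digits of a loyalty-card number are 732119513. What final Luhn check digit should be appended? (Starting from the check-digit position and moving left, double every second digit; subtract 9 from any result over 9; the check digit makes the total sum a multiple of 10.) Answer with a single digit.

8

Partial digits right→left: 3 1 5 9 1 1 2 3 7
Double every second digit counting from the check-digit position (so the 1st, 3rd, 5th, ... of the partial from the right).
  doubled (with −9 where >9): 6 1 2 4 5 → sum 18
  kept as-is: 1 9 1 3 → sum 14
Total = 18 + 14 = 32.
Check digit = (10 − (32 mod 10)) mod 10 = 8.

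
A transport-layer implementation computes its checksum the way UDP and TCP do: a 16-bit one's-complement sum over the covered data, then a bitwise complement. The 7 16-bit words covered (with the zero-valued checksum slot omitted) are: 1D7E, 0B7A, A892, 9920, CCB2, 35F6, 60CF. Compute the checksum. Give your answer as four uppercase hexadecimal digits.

31DC

One's-complement addition (fold any carry out of bit 15 back into bit 0):
  0x1D7E + 0x0B7A = 0x028F8
  0x28F8 + 0xA892 = 0x0D18A
  0xD18A + 0x9920 = 0x16AAA → wrap carry → 0x6AAB
  0x6AAB + 0xCCB2 = 0x1375D → wrap carry → 0x375E
  0x375E + 0x35F6 = 0x06D54
  0x6D54 + 0x60CF = 0x0CE23
One's-complement sum = 0xCE23.
Checksum = ~0xCE23 & 0xFFFF = 0x31DC.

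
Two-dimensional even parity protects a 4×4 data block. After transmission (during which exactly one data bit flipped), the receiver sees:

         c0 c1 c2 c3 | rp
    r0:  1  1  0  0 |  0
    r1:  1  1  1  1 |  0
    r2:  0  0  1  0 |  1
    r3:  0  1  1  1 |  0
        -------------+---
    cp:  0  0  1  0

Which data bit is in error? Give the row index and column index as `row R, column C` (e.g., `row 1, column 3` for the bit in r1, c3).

row 3, column 1

Recompute each row's even parity and compare to rp:
  r0: data parity 0, sent rp 0 → ok
  r1: data parity 0, sent rp 0 → ok
  r2: data parity 1, sent rp 1 → ok
  r3: data parity 1, sent rp 0 → mismatch
Recompute each column's even parity and compare to cp:
  c0: data parity 0, sent cp 0 → ok
  c1: data parity 1, sent cp 0 → mismatch
  c2: data parity 1, sent cp 1 → ok
  c3: data parity 0, sent cp 0 → ok
Exactly one row (r3) and one column (c1) fail → the flipped bit is at their intersection.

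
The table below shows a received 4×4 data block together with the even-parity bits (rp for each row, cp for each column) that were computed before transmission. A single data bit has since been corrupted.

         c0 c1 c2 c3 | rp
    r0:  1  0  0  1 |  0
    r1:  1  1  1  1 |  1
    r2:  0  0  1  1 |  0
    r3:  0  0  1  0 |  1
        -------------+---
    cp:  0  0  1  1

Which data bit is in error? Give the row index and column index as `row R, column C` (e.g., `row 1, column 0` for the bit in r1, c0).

row 1, column 1

Recompute each row's even parity and compare to rp:
  r0: data parity 0, sent rp 0 → ok
  r1: data parity 0, sent rp 1 → mismatch
  r2: data parity 0, sent rp 0 → ok
  r3: data parity 1, sent rp 1 → ok
Recompute each column's even parity and compare to cp:
  c0: data parity 0, sent cp 0 → ok
  c1: data parity 1, sent cp 0 → mismatch
  c2: data parity 1, sent cp 1 → ok
  c3: data parity 1, sent cp 1 → ok
Exactly one row (r1) and one column (c1) fail → the flipped bit is at their intersection.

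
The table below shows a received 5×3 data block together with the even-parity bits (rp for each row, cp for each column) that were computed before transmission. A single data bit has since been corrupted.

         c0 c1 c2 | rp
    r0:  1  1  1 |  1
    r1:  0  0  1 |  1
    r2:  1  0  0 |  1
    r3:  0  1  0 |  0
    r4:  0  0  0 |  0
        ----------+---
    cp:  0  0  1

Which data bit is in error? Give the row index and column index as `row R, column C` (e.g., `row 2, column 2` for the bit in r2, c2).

Recompute each row's even parity and compare to rp:
  r0: data parity 1, sent rp 1 → ok
  r1: data parity 1, sent rp 1 → ok
  r2: data parity 1, sent rp 1 → ok
  r3: data parity 1, sent rp 0 → mismatch
  r4: data parity 0, sent rp 0 → ok
Recompute each column's even parity and compare to cp:
  c0: data parity 0, sent cp 0 → ok
  c1: data parity 0, sent cp 0 → ok
  c2: data parity 0, sent cp 1 → mismatch
Exactly one row (r3) and one column (c2) fail → the flipped bit is at their intersection.

row 3, column 2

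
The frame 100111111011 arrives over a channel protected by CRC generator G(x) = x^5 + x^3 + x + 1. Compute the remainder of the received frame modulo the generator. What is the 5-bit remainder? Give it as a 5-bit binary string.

00010

Modulo-2 division of 100111111011 by 101011:
  pos 0: 100111 XOR 101011 = 001100
  pos 2: 110011 XOR 101011 = 011000
  pos 3: 110001 XOR 101011 = 011010
  pos 4: 110100 XOR 101011 = 011111
  pos 5: 111111 XOR 101011 = 010100
  pos 6: 101001 XOR 101011 = 000010
Remainder = 00010 (nonzero — an error is detected).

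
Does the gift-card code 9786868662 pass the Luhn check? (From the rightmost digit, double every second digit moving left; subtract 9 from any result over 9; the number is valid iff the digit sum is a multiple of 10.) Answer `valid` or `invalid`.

From the right, keep odd positions and double even positions (subtract 9 from any doubled value over 9):
  doubled (positions 2,4,...): 3 7 7 7 9 → sum 33
  kept (positions 1,3,...): 2 6 6 6 7 → sum 27
Total = 60.
60 mod 10 = 0, so the number is valid.

valid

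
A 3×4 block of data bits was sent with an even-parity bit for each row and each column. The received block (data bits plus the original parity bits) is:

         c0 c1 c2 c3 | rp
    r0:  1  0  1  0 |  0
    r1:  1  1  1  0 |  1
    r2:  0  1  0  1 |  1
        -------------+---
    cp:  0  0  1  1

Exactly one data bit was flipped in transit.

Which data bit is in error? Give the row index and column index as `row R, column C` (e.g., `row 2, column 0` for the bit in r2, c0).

Recompute each row's even parity and compare to rp:
  r0: data parity 0, sent rp 0 → ok
  r1: data parity 1, sent rp 1 → ok
  r2: data parity 0, sent rp 1 → mismatch
Recompute each column's even parity and compare to cp:
  c0: data parity 0, sent cp 0 → ok
  c1: data parity 0, sent cp 0 → ok
  c2: data parity 0, sent cp 1 → mismatch
  c3: data parity 1, sent cp 1 → ok
Exactly one row (r2) and one column (c2) fail → the flipped bit is at their intersection.

row 2, column 2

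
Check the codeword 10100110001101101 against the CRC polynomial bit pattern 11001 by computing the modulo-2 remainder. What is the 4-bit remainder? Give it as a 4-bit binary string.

0000

Modulo-2 division of 10100110001101101 by 11001:
  pos 0: 10100 XOR 11001 = 01101
  pos 1: 11011 XOR 11001 = 00010
  pos 4: 10100 XOR 11001 = 01101
  pos 5: 11010 XOR 11001 = 00011
  pos 8: 11110 XOR 11001 = 00111
  pos 10: 11111 XOR 11001 = 00110
  pos 12: 11001 XOR 11001 = 00000
Remainder = 0000 (zero — the frame passes the CRC check).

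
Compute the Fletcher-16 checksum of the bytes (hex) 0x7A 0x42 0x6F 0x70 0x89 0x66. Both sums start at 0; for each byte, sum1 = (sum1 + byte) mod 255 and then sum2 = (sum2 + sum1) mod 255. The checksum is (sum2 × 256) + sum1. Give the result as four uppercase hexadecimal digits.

Running sums (mod 255):
  after byte 0 (0x7A): sum1=122, sum2=122
  after byte 1 (0x42): sum1=188, sum2=55
  after byte 2 (0x6F): sum1=44, sum2=99
  after byte 3 (0x70): sum1=156, sum2=0
  after byte 4 (0x89): sum1=38, sum2=38
  after byte 5 (0x66): sum1=140, sum2=178
Checksum = sum2·256 + sum1 = 178·256 + 140 = 45708 = 0xB28C.

B28C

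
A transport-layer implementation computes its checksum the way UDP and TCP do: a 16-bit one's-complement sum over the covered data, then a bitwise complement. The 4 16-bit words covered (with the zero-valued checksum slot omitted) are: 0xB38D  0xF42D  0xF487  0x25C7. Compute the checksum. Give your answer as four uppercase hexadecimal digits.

3DF5

One's-complement addition (fold any carry out of bit 15 back into bit 0):
  0xB38D + 0xF42D = 0x1A7BA → wrap carry → 0xA7BB
  0xA7BB + 0xF487 = 0x19C42 → wrap carry → 0x9C43
  0x9C43 + 0x25C7 = 0x0C20A
One's-complement sum = 0xC20A.
Checksum = ~0xC20A & 0xFFFF = 0x3DF5.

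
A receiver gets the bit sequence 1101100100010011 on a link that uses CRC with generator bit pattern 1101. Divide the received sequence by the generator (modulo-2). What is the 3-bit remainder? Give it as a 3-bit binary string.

001

Modulo-2 division of 1101100100010011 by 1101:
  pos 0: 1101 XOR 1101 = 0000
  pos 4: 1001 XOR 1101 = 0100
  pos 5: 1000 XOR 1101 = 0101
  pos 6: 1010 XOR 1101 = 0111
  pos 7: 1110 XOR 1101 = 0011
  pos 9: 1110 XOR 1101 = 0011
  pos 11: 1101 XOR 1101 = 0000
Remainder = 001 (nonzero — an error is detected).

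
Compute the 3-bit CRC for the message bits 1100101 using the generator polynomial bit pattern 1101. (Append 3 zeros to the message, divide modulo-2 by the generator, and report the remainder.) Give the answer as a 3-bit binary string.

Append 3 zeros: 1100101000. Divide by 1101 (XOR where the leading bit is 1):
  pos 0: 1100 XOR 1101 = 0001
  pos 3: 1101 XOR 1101 = 0000
Remainder (last 3 bits) = 000. This is the CRC / FCS.

000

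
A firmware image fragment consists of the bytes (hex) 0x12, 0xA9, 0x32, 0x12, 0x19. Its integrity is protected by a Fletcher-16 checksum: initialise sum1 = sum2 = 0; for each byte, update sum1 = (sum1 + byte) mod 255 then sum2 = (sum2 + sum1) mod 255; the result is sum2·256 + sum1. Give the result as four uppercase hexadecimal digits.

D419

Running sums (mod 255):
  after byte 0 (0x12): sum1=18, sum2=18
  after byte 1 (0xA9): sum1=187, sum2=205
  after byte 2 (0x32): sum1=237, sum2=187
  after byte 3 (0x12): sum1=0, sum2=187
  after byte 4 (0x19): sum1=25, sum2=212
Checksum = sum2·256 + sum1 = 212·256 + 25 = 54297 = 0xD419.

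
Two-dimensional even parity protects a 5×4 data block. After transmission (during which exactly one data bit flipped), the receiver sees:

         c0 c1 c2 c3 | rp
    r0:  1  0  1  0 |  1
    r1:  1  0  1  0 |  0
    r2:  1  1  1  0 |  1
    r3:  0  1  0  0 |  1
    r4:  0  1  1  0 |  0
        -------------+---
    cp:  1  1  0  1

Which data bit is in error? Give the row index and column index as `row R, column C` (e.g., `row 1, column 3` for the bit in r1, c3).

row 0, column 3

Recompute each row's even parity and compare to rp:
  r0: data parity 0, sent rp 1 → mismatch
  r1: data parity 0, sent rp 0 → ok
  r2: data parity 1, sent rp 1 → ok
  r3: data parity 1, sent rp 1 → ok
  r4: data parity 0, sent rp 0 → ok
Recompute each column's even parity and compare to cp:
  c0: data parity 1, sent cp 1 → ok
  c1: data parity 1, sent cp 1 → ok
  c2: data parity 0, sent cp 0 → ok
  c3: data parity 0, sent cp 1 → mismatch
Exactly one row (r0) and one column (c3) fail → the flipped bit is at their intersection.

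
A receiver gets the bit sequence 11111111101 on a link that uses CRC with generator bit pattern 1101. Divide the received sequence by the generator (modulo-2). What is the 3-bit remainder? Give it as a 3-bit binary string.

Modulo-2 division of 11111111101 by 1101:
  pos 0: 1111 XOR 1101 = 0010
  pos 2: 1011 XOR 1101 = 0110
  pos 3: 1101 XOR 1101 = 0000
  pos 7: 1101 XOR 1101 = 0000
Remainder = 000 (zero — the frame passes the CRC check).

000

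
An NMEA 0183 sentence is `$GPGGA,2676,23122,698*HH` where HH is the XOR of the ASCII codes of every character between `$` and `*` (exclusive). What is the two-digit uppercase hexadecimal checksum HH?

XOR the ASCII codes of the payload characters:
  'G' = 0x47 → acc = 0x47
  'P' = 0x50 → acc = 0x17
  'G' = 0x47 → acc = 0x50
  'G' = 0x47 → acc = 0x17
  'A' = 0x41 → acc = 0x56
  ',' = 0x2C → acc = 0x7A
  '2' = 0x32 → acc = 0x48
  '6' = 0x36 → acc = 0x7E
  '7' = 0x37 → acc = 0x49
  '6' = 0x36 → acc = 0x7F
  ',' = 0x2C → acc = 0x53
  '2' = 0x32 → acc = 0x61
  '3' = 0x33 → acc = 0x52
  '1' = 0x31 → acc = 0x63
  '2' = 0x32 → acc = 0x51
  '2' = 0x32 → acc = 0x63
  ',' = 0x2C → acc = 0x4F
  '6' = 0x36 → acc = 0x79
  '9' = 0x39 → acc = 0x40
  '8' = 0x38 → acc = 0x78
Checksum = 0x78.

78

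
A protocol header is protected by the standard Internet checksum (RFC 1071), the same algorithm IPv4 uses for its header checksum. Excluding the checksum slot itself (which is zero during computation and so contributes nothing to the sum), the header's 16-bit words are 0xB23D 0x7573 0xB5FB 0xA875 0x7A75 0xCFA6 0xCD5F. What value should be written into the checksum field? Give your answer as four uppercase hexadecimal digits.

One's-complement addition (fold any carry out of bit 15 back into bit 0):
  0xB23D + 0x7573 = 0x127B0 → wrap carry → 0x27B1
  0x27B1 + 0xB5FB = 0x0DDAC
  0xDDAC + 0xA875 = 0x18621 → wrap carry → 0x8622
  0x8622 + 0x7A75 = 0x10097 → wrap carry → 0x0098
  0x0098 + 0xCFA6 = 0x0D03E
  0xD03E + 0xCD5F = 0x19D9D → wrap carry → 0x9D9E
One's-complement sum = 0x9D9E.
Checksum = ~0x9D9E & 0xFFFF = 0x6261.

6261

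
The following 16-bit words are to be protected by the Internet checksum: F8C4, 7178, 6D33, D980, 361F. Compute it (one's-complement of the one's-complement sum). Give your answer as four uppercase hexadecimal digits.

18EF

One's-complement addition (fold any carry out of bit 15 back into bit 0):
  0xF8C4 + 0x7178 = 0x16A3C → wrap carry → 0x6A3D
  0x6A3D + 0x6D33 = 0x0D770
  0xD770 + 0xD980 = 0x1B0F0 → wrap carry → 0xB0F1
  0xB0F1 + 0x361F = 0x0E710
One's-complement sum = 0xE710.
Checksum = ~0xE710 & 0xFFFF = 0x18EF.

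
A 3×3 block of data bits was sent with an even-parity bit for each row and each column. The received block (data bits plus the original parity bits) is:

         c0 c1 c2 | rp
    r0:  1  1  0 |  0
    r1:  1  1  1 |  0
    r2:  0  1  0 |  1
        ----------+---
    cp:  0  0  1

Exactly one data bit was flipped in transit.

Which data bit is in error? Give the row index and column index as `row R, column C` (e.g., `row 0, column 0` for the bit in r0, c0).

Recompute each row's even parity and compare to rp:
  r0: data parity 0, sent rp 0 → ok
  r1: data parity 1, sent rp 0 → mismatch
  r2: data parity 1, sent rp 1 → ok
Recompute each column's even parity and compare to cp:
  c0: data parity 0, sent cp 0 → ok
  c1: data parity 1, sent cp 0 → mismatch
  c2: data parity 1, sent cp 1 → ok
Exactly one row (r1) and one column (c1) fail → the flipped bit is at their intersection.

row 1, column 1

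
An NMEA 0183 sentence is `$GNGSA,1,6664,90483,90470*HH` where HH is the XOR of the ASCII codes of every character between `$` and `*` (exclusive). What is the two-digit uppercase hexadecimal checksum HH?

63

XOR the ASCII codes of the payload characters:
  'G' = 0x47 → acc = 0x47
  'N' = 0x4E → acc = 0x09
  'G' = 0x47 → acc = 0x4E
  'S' = 0x53 → acc = 0x1D
  'A' = 0x41 → acc = 0x5C
  ',' = 0x2C → acc = 0x70
  '1' = 0x31 → acc = 0x41
  ',' = 0x2C → acc = 0x6D
  '6' = 0x36 → acc = 0x5B
  '6' = 0x36 → acc = 0x6D
  '6' = 0x36 → acc = 0x5B
  '4' = 0x34 → acc = 0x6F
  ',' = 0x2C → acc = 0x43
  '9' = 0x39 → acc = 0x7A
  '0' = 0x30 → acc = 0x4A
  '4' = 0x34 → acc = 0x7E
  '8' = 0x38 → acc = 0x46
  '3' = 0x33 → acc = 0x75
  ',' = 0x2C → acc = 0x59
  '9' = 0x39 → acc = 0x60
  '0' = 0x30 → acc = 0x50
  '4' = 0x34 → acc = 0x64
  '7' = 0x37 → acc = 0x53
  '0' = 0x30 → acc = 0x63
Checksum = 0x63.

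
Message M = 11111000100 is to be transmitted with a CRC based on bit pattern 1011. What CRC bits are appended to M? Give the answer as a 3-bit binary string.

Append 3 zeros: 11111000100000. Divide by 1011 (XOR where the leading bit is 1):
  pos 0: 1111 XOR 1011 = 0100
  pos 1: 1001 XOR 1011 = 0010
  pos 3: 1000 XOR 1011 = 0011
  pos 5: 1101 XOR 1011 = 0110
  pos 6: 1100 XOR 1011 = 0111
  pos 7: 1110 XOR 1011 = 0101
  pos 8: 1010 XOR 1011 = 0001
Remainder (last 3 bits) = 100. This is the CRC / FCS.

100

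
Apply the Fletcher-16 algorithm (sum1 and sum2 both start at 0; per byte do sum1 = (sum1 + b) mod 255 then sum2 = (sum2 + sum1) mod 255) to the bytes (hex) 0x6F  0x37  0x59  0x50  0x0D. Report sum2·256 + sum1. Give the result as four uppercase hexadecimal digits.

Running sums (mod 255):
  after byte 0 (0x6F): sum1=111, sum2=111
  after byte 1 (0x37): sum1=166, sum2=22
  after byte 2 (0x59): sum1=0, sum2=22
  after byte 3 (0x50): sum1=80, sum2=102
  after byte 4 (0x0D): sum1=93, sum2=195
Checksum = sum2·256 + sum1 = 195·256 + 93 = 50013 = 0xC35D.

C35D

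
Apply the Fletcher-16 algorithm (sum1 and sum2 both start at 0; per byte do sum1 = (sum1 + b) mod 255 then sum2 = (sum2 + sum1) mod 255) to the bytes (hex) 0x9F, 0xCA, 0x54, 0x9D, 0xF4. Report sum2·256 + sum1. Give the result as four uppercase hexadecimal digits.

7651

Running sums (mod 255):
  after byte 0 (0x9F): sum1=159, sum2=159
  after byte 1 (0xCA): sum1=106, sum2=10
  after byte 2 (0x54): sum1=190, sum2=200
  after byte 3 (0x9D): sum1=92, sum2=37
  after byte 4 (0xF4): sum1=81, sum2=118
Checksum = sum2·256 + sum1 = 118·256 + 81 = 30289 = 0x7651.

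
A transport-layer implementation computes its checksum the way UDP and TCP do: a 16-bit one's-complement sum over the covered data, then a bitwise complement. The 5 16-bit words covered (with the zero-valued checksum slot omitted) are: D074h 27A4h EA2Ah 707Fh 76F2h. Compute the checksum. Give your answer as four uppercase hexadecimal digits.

One's-complement addition (fold any carry out of bit 15 back into bit 0):
  0xD074 + 0x27A4 = 0x0F818
  0xF818 + 0xEA2A = 0x1E242 → wrap carry → 0xE243
  0xE243 + 0x707F = 0x152C2 → wrap carry → 0x52C3
  0x52C3 + 0x76F2 = 0x0C9B5
One's-complement sum = 0xC9B5.
Checksum = ~0xC9B5 & 0xFFFF = 0x364A.

364A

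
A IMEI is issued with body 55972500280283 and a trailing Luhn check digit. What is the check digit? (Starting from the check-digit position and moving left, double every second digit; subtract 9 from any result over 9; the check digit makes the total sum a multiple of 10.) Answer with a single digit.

0

Partial digits right→left: 3 8 2 0 8 2 0 0 5 2 7 9 5 5
Double every second digit counting from the check-digit position (so the 1st, 3rd, 5th, ... of the partial from the right).
  doubled (with −9 where >9): 6 4 7 0 1 5 1 → sum 24
  kept as-is: 8 0 2 0 2 9 5 → sum 26
Total = 24 + 26 = 50.
Check digit = (10 − (50 mod 10)) mod 10 = 0.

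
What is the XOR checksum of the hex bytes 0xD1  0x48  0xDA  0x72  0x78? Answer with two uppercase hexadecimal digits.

49

XOR the bytes together:
  start with 0xD1
  0xD1 ⊕ 0x48 = 0x99
  0x99 ⊕ 0xDA = 0x43
  0x43 ⊕ 0x72 = 0x31
  0x31 ⊕ 0x78 = 0x49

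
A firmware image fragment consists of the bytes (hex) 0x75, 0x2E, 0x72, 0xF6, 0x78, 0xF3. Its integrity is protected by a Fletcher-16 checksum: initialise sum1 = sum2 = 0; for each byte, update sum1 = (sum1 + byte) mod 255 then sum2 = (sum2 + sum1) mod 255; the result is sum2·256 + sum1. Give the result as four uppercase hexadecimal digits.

Running sums (mod 255):
  after byte 0 (0x75): sum1=117, sum2=117
  after byte 1 (0x2E): sum1=163, sum2=25
  after byte 2 (0x72): sum1=22, sum2=47
  after byte 3 (0xF6): sum1=13, sum2=60
  after byte 4 (0x78): sum1=133, sum2=193
  after byte 5 (0xF3): sum1=121, sum2=59
Checksum = sum2·256 + sum1 = 59·256 + 121 = 15225 = 0x3B79.

3B79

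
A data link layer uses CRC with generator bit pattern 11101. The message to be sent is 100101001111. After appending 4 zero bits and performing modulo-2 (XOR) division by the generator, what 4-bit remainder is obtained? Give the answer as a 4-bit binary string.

Append 4 zeros: 1001010011110000. Divide by 11101 (XOR where the leading bit is 1):
  pos 0: 10010 XOR 11101 = 01111
  pos 1: 11111 XOR 11101 = 00010
  pos 4: 10001 XOR 11101 = 01100
  pos 5: 11001 XOR 11101 = 00100
  pos 7: 10011 XOR 11101 = 01110
  pos 8: 11100 XOR 11101 = 00001
Remainder (last 4 bits) = 1000. This is the CRC / FCS.

1000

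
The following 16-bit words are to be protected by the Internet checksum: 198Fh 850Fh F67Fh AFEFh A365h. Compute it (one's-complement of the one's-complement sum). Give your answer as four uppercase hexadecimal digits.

One's-complement addition (fold any carry out of bit 15 back into bit 0):
  0x198F + 0x850F = 0x09E9E
  0x9E9E + 0xF67F = 0x1951D → wrap carry → 0x951E
  0x951E + 0xAFEF = 0x1450D → wrap carry → 0x450E
  0x450E + 0xA365 = 0x0E873
One's-complement sum = 0xE873.
Checksum = ~0xE873 & 0xFFFF = 0x178C.

178C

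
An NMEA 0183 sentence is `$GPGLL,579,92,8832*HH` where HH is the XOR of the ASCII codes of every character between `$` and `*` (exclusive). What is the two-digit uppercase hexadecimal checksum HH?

4D

XOR the ASCII codes of the payload characters:
  'G' = 0x47 → acc = 0x47
  'P' = 0x50 → acc = 0x17
  'G' = 0x47 → acc = 0x50
  'L' = 0x4C → acc = 0x1C
  'L' = 0x4C → acc = 0x50
  ',' = 0x2C → acc = 0x7C
  '5' = 0x35 → acc = 0x49
  '7' = 0x37 → acc = 0x7E
  '9' = 0x39 → acc = 0x47
  ',' = 0x2C → acc = 0x6B
  '9' = 0x39 → acc = 0x52
  '2' = 0x32 → acc = 0x60
  ',' = 0x2C → acc = 0x4C
  '8' = 0x38 → acc = 0x74
  '8' = 0x38 → acc = 0x4C
  '3' = 0x33 → acc = 0x7F
  '2' = 0x32 → acc = 0x4D
Checksum = 0x4D.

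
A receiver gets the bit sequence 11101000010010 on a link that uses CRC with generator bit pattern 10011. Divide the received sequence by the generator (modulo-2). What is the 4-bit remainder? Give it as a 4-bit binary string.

0111

Modulo-2 division of 11101000010010 by 10011:
  pos 0: 11101 XOR 10011 = 01110
  pos 1: 11100 XOR 10011 = 01111
  pos 2: 11110 XOR 10011 = 01101
  pos 3: 11010 XOR 10011 = 01001
  pos 4: 10010 XOR 10011 = 00001
  pos 8: 11001 XOR 10011 = 01010
  pos 9: 10100 XOR 10011 = 00111
Remainder = 0111 (nonzero — an error is detected).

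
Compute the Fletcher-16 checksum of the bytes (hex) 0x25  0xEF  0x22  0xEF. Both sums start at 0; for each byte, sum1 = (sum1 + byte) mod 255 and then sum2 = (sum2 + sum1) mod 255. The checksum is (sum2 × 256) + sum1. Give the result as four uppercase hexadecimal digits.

9827

Running sums (mod 255):
  after byte 0 (0x25): sum1=37, sum2=37
  after byte 1 (0xEF): sum1=21, sum2=58
  after byte 2 (0x22): sum1=55, sum2=113
  after byte 3 (0xEF): sum1=39, sum2=152
Checksum = sum2·256 + sum1 = 152·256 + 39 = 38951 = 0x9827.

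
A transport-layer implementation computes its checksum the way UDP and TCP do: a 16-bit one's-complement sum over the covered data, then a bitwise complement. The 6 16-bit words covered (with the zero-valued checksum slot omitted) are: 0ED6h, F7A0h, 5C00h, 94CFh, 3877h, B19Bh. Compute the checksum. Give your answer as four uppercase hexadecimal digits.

One's-complement addition (fold any carry out of bit 15 back into bit 0):
  0x0ED6 + 0xF7A0 = 0x10676 → wrap carry → 0x0677
  0x0677 + 0x5C00 = 0x06277
  0x6277 + 0x94CF = 0x0F746
  0xF746 + 0x3877 = 0x12FBD → wrap carry → 0x2FBE
  0x2FBE + 0xB19B = 0x0E159
One's-complement sum = 0xE159.
Checksum = ~0xE159 & 0xFFFF = 0x1EA6.

1EA6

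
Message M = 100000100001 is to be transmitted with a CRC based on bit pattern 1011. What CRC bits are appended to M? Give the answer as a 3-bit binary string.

000

Append 3 zeros: 100000100001000. Divide by 1011 (XOR where the leading bit is 1):
  pos 0: 1000 XOR 1011 = 0011
  pos 2: 1100 XOR 1011 = 0111
  pos 3: 1111 XOR 1011 = 0100
  pos 4: 1000 XOR 1011 = 0011
  pos 6: 1100 XOR 1011 = 0111
  pos 7: 1110 XOR 1011 = 0101
  pos 8: 1011 XOR 1011 = 0000
Remainder (last 3 bits) = 000. This is the CRC / FCS.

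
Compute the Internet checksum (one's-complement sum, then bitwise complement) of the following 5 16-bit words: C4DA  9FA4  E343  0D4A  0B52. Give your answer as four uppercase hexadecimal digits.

One's-complement addition (fold any carry out of bit 15 back into bit 0):
  0xC4DA + 0x9FA4 = 0x1647E → wrap carry → 0x647F
  0x647F + 0xE343 = 0x147C2 → wrap carry → 0x47C3
  0x47C3 + 0x0D4A = 0x0550D
  0x550D + 0x0B52 = 0x0605F
One's-complement sum = 0x605F.
Checksum = ~0x605F & 0xFFFF = 0x9FA0.

9FA0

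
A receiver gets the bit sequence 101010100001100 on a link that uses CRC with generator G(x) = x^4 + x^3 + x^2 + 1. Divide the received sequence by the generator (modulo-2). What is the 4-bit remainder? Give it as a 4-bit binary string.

0000

Modulo-2 division of 101010100001100 by 11101:
  pos 0: 10101 XOR 11101 = 01000
  pos 1: 10000 XOR 11101 = 01101
  pos 2: 11011 XOR 11101 = 00110
  pos 4: 11000 XOR 11101 = 00101
  pos 6: 10100 XOR 11101 = 01001
  pos 7: 10011 XOR 11101 = 01110
  pos 8: 11101 XOR 11101 = 00000
Remainder = 0000 (zero — the frame passes the CRC check).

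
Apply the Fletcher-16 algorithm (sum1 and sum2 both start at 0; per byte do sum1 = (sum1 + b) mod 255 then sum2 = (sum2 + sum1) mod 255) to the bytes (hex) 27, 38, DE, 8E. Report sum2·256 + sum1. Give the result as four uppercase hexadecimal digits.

Running sums (mod 255):
  after byte 0 (27): sum1=39, sum2=39
  after byte 1 (38): sum1=95, sum2=134
  after byte 2 (DE): sum1=62, sum2=196
  after byte 3 (8E): sum1=204, sum2=145
Checksum = sum2·256 + sum1 = 145·256 + 204 = 37324 = 0x91CC.

91CC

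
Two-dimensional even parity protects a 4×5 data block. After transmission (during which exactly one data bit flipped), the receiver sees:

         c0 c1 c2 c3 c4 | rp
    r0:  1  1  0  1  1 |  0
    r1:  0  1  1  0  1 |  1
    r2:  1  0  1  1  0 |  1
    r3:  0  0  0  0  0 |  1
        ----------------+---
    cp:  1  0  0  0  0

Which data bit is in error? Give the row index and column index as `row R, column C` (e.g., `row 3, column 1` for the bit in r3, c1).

Recompute each row's even parity and compare to rp:
  r0: data parity 0, sent rp 0 → ok
  r1: data parity 1, sent rp 1 → ok
  r2: data parity 1, sent rp 1 → ok
  r3: data parity 0, sent rp 1 → mismatch
Recompute each column's even parity and compare to cp:
  c0: data parity 0, sent cp 1 → mismatch
  c1: data parity 0, sent cp 0 → ok
  c2: data parity 0, sent cp 0 → ok
  c3: data parity 0, sent cp 0 → ok
  c4: data parity 0, sent cp 0 → ok
Exactly one row (r3) and one column (c0) fail → the flipped bit is at their intersection.

row 3, column 0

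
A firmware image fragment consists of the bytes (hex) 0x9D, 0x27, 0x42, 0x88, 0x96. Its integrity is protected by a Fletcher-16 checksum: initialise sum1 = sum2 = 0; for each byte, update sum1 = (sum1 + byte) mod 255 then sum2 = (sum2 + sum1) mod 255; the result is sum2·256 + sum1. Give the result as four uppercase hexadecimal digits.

Running sums (mod 255):
  after byte 0 (0x9D): sum1=157, sum2=157
  after byte 1 (0x27): sum1=196, sum2=98
  after byte 2 (0x42): sum1=7, sum2=105
  after byte 3 (0x88): sum1=143, sum2=248
  after byte 4 (0x96): sum1=38, sum2=31
Checksum = sum2·256 + sum1 = 31·256 + 38 = 7974 = 0x1F26.

1F26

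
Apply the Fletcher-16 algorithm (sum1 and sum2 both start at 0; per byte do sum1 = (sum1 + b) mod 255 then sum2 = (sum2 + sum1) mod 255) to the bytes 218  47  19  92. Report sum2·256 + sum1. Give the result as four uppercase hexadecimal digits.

Running sums (mod 255):
  after byte 0 (218): sum1=218, sum2=218
  after byte 1 (47): sum1=10, sum2=228
  after byte 2 (19): sum1=29, sum2=2
  after byte 3 (92): sum1=121, sum2=123
Checksum = sum2·256 + sum1 = 123·256 + 121 = 31609 = 0x7B79.

7B79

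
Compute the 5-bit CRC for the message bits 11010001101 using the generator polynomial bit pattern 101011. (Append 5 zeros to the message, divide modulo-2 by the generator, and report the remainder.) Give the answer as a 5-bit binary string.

01100

Append 5 zeros: 1101000110100000. Divide by 101011 (XOR where the leading bit is 1):
  pos 0: 110100 XOR 101011 = 011111
  pos 1: 111110 XOR 101011 = 010101
  pos 2: 101011 XOR 101011 = 000000
  pos 8: 101000 XOR 101011 = 000011
Remainder (last 5 bits) = 01100. This is the CRC / FCS.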